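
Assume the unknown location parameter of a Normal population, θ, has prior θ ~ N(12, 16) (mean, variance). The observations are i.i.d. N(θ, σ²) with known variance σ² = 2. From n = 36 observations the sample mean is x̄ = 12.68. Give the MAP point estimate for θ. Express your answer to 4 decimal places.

n = 36, x̄ = 12.68.
For a Normal prior and Normal likelihood with known variance, the posterior is Normal; its mode equals its mean, the precision-weighted average.
Prior precision 1/σ₀² = 1/16 = 0.0625; data precision n/σ² = 36/2 = 18.
θ̂ = (0.0625·12 + 18·12.68) / (0.0625 + 18) = 228.99/18.0625 = 5388/425 ≈ 12.6776.

θ̂_MAP = 12.6776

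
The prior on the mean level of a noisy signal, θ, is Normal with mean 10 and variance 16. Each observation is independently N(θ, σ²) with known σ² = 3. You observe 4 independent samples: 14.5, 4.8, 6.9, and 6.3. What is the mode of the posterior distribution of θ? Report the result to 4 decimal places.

n = 4; x̄ = (14.5 + 4.8 + 6.9 + 6.3)/4 = 32.5/4 = 8.125.
For a Normal prior and Normal likelihood with known variance, the posterior is Normal; its mode equals its mean, the precision-weighted average.
Prior precision 1/σ₀² = 1/16 = 0.0625; data precision n/σ² = 4/3.
θ̂ = (0.0625·10 + (4/3)·8.125) / (0.0625 + 4/3) = (275/24)/(67/48) = 550/67 ≈ 8.2090.

θ̂_MAP = 8.2090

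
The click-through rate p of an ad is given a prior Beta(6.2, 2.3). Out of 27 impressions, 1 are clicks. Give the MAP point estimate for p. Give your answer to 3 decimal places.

p̂_MAP = 0.185

Prior: Beta(6.2, 2.3).
Data: 1 success in 27 trials. The binomial likelihood contributes p(1−p)^26, so the posterior is Beta(6.2+1, 2.3+26) = Beta(7.2, 28.3).
For Beta(a, b) with a, b > 1 the mode is (a−1)/(a+b−2) = 6.2/33.5 ≈ 0.185.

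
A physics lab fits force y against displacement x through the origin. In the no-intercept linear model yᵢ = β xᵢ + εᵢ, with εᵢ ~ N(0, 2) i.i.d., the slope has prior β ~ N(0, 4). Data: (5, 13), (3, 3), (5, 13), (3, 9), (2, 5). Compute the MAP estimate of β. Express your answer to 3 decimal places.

log p(β | y) = −Σ(yᵢ − βxᵢ)²/(2·2) − β²/(2·4) + const.
Setting the derivative to zero: Σxᵢ(yᵢ − βxᵢ)/2 − β/4 = 0, so β = Σxᵢyᵢ / (Σxᵢ² + σ²/τ²).
Σxᵢyᵢ = 5·13 + 3·3 + 5·13 + 3·9 + 2·5 = 176; Σxᵢ² = 72; σ²/τ² = 0.5.
β̂_MAP = 176 / (72 + 0.5) = 176/72.5 ≈ 2.428.

β̂_MAP = 2.428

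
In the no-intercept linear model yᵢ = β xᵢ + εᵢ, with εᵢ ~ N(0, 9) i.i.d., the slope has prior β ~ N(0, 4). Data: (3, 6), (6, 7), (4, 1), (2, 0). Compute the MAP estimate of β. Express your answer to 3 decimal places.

β̂_MAP = 0.952

log p(β | y) = −Σ(yᵢ − βxᵢ)²/(2·9) − β²/(2·4) + const.
Setting the derivative to zero: Σxᵢ(yᵢ − βxᵢ)/9 − β/4 = 0, so β = Σxᵢyᵢ / (Σxᵢ² + σ²/τ²).
Σxᵢyᵢ = 3·6 + 6·7 + 4·1 + 2·0 = 64; Σxᵢ² = 65; σ²/τ² = 2.25.
β̂_MAP = 64 / (65 + 2.25) = 64/67.25 ≈ 0.952.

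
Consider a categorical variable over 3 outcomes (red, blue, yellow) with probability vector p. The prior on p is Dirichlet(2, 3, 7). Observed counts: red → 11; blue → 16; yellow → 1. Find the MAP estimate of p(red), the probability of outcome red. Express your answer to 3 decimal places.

The posterior is Dirichlet(αᵢ + nᵢ) = Dirichlet(13, 19, 8).
For a Dirichlet(a₁,…,a_K) with all aᵢ > 1, the mode has j-th component (aⱼ − 1)/(Σaᵢ − K).
Here Σaᵢ = 40 and K = 3, so p(red) = (13 − 1)/(40 − 3) = 12/37 ≈ 0.324.

MAP estimate of p(red) = 0.324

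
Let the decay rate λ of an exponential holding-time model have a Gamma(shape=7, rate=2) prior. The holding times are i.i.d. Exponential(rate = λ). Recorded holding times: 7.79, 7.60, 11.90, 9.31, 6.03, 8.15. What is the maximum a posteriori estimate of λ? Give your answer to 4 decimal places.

λ̂_MAP = 0.2274

The Exponential(rate=λ) likelihood is ∝ λ^n e^(−λΣtᵢ). Here n = 6 and Σtᵢ = 7.79 + 7.60 + 11.90 + 9.31 + 6.03 + 8.15 = 50.78.
Posterior ∝ λ^6e^(−2λ) · λ^6e^(−50.78λ) = λ^12e^(−52.78λ), i.e. Gamma(13, 52.78).
Mode = (a−1)/b = 12/52.78 ≈ 0.2274.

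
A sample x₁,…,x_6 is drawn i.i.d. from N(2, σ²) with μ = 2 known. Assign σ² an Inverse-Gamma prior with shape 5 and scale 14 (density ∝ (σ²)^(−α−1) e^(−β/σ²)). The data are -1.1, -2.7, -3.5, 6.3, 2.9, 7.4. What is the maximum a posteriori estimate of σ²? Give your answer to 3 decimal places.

Sum of squared deviations about the known mean: SS = (-1.1−2)² + (-2.7−2)² + (-3.5−2)² + (6.3−2)² + (2.9−2)² + (7.4−2)² = 110.41.
The Normal likelihood contributes (σ²)^(−n/2) exp(−SS/(2σ²)), so the posterior is Inverse-Gamma(α + n/2, β + SS/2) = Inverse-Gamma(8, 69.205).
The mode of Inverse-Gamma(a, b) is b/(a+1) = 69.205/9 ≈ 7.689.

σ̂²_MAP = 7.689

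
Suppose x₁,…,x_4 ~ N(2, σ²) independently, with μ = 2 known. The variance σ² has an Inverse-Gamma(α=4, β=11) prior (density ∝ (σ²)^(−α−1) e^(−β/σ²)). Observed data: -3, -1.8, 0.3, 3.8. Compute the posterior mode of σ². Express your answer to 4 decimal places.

σ̂²_MAP = 4.8264

Sum of squared deviations about the known mean: SS = (-3−2)² + (-1.8−2)² + (0.3−2)² + (3.8−2)² = 45.57.
The Normal likelihood contributes (σ²)^(−n/2) exp(−SS/(2σ²)), so the posterior is Inverse-Gamma(α + n/2, β + SS/2) = Inverse-Gamma(6, 33.785).
The mode of Inverse-Gamma(a, b) is b/(a+1) = 33.785/7 ≈ 4.8264.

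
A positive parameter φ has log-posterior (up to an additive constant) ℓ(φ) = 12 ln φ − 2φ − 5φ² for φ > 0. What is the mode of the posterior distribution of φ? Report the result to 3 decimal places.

φ̂_MAP = 1.000

ℓ'(φ) = 12/φ − 2 − 10φ. Setting this to zero and multiplying by φ: 10φ² + 2φ − 12 = 0.
φ = (−2 + √(2² + 4·10·12)) / (2·10) = (−2 + √484) / 20 = (−2 + 22)/20 = 1.
ℓ''(φ) = −12/φ² − 10 < 0, confirming a maximum.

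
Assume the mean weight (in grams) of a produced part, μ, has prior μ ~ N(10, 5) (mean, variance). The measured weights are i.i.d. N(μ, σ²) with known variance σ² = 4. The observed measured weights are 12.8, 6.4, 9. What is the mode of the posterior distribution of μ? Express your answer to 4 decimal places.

μ̂_MAP = 9.5263

n = 3; x̄ = (12.8 + 6.4 + 9)/3 = 28.2/3 = 9.4.
For a Normal prior and Normal likelihood with known variance, the posterior is Normal; its mode equals its mean, the precision-weighted average.
Prior precision 1/σ₀² = 1/5 = 0.2; data precision n/σ² = 3/4 = 0.75.
μ̂ = (0.2·10 + 0.75·9.4) / (0.2 + 0.75) = 9.05/0.95 = 181/19 ≈ 9.5263.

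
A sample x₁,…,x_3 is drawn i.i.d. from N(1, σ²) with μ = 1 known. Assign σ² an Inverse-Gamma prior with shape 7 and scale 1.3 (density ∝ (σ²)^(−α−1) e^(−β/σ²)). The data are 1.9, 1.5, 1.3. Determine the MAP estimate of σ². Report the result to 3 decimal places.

σ̂²_MAP = 0.197

Sum of squared deviations about the known mean: SS = (1.9−1)² + (1.5−1)² + (1.3−1)² = 1.15.
The Normal likelihood contributes (σ²)^(−n/2) exp(−SS/(2σ²)), so the posterior is Inverse-Gamma(α + n/2, β + SS/2) = Inverse-Gamma(8.5, 1.875).
The mode of Inverse-Gamma(a, b) is b/(a+1) = 1.875/9.5 ≈ 0.197.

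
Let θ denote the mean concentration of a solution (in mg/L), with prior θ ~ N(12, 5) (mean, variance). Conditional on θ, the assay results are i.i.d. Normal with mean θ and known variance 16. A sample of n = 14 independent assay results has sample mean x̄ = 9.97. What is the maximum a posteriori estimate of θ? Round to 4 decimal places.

θ̂_MAP = 10.3477

n = 14, x̄ = 9.97.
For a Normal prior and Normal likelihood with known variance, the posterior is Normal; its mode equals its mean, the precision-weighted average.
Prior precision 1/σ₀² = 1/5 = 0.2; data precision n/σ² = 14/16 = 0.875.
θ̂ = (0.2·12 + 0.875·9.97) / (0.2 + 0.875) = 11.12375/1.075 = 8899/860 ≈ 10.3477.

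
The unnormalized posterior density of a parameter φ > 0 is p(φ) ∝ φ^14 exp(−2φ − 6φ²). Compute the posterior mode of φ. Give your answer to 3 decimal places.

φ̂_MAP = 1.000

ℓ'(φ) = 14/φ − 2 − 12φ. Setting this to zero and multiplying by φ: 12φ² + 2φ − 14 = 0.
φ = (−2 + √(2² + 4·12·14)) / (2·12) = (−2 + √676) / 24 = (−2 + 26)/24 = 1.
ℓ''(φ) = −14/φ² − 12 < 0, confirming a maximum.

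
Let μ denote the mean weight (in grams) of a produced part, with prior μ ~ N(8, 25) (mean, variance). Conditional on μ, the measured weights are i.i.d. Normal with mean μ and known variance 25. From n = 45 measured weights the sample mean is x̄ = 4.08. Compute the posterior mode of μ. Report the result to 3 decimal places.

μ̂_MAP = 4.165

n = 45, x̄ = 4.08.
For a Normal prior and Normal likelihood with known variance, the posterior is Normal; its mode equals its mean, the precision-weighted average.
Prior precision 1/σ₀² = 1/25 = 0.04; data precision n/σ² = 45/25 = 1.8.
μ̂ = (0.04·8 + 1.8·4.08) / (0.04 + 1.8) = 7.664/1.84 = 479/115 ≈ 4.165.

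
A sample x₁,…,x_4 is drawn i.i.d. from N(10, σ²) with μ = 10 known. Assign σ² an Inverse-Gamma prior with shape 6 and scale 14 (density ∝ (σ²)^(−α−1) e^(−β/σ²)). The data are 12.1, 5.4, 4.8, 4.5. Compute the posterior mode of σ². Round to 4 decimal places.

Sum of squared deviations about the known mean: SS = (12.1−10)² + (5.4−10)² + (4.8−10)² + (4.5−10)² = 82.86.
The Normal likelihood contributes (σ²)^(−n/2) exp(−SS/(2σ²)), so the posterior is Inverse-Gamma(α + n/2, β + SS/2) = Inverse-Gamma(8, 55.43).
The mode of Inverse-Gamma(a, b) is b/(a+1) = 55.43/9 ≈ 6.1589.

σ̂²_MAP = 6.1589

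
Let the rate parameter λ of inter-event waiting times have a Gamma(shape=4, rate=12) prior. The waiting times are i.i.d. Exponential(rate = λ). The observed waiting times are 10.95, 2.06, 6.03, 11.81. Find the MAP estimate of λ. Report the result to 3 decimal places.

λ̂_MAP = 0.163

The Exponential(rate=λ) likelihood is ∝ λ^n e^(−λΣtᵢ). Here n = 4 and Σtᵢ = 10.95 + 2.06 + 6.03 + 11.81 = 30.85.
Posterior ∝ λ^3e^(−12λ) · λ^4e^(−30.85λ) = λ^7e^(−42.85λ), i.e. Gamma(8, 42.85).
Mode = (a−1)/b = 7/42.85 ≈ 0.163.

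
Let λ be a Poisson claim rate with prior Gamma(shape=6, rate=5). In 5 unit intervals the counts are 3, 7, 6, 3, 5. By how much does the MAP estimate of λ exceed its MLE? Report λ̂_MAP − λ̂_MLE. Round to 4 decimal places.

Σxᵢ = 24. Posterior is Gamma(30, 10); MAP = (30−1)/10 = 29/10 ≈ 2.90000.
MLE = x̄ = 24/5 ≈ 4.80000.
Difference = 29/10 − 24/5 = -19/10 ≈ -1.9000.

MAP − MLE = -1.9000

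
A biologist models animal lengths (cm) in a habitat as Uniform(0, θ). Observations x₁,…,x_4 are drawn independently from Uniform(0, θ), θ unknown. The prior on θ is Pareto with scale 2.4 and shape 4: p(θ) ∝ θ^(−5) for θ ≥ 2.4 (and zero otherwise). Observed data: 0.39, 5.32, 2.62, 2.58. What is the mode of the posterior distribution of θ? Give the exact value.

θ̂_MAP = 5.32

The Uniform(0, θ) likelihood is θ^(−n) for θ ≥ max(xᵢ), zero otherwise. Here max(xᵢ) = 5.32.
Posterior ∝ θ^(−5) · θ^(−4) = θ^(−9) on θ ≥ max(2.4, 5.32) = 5.32.
This density is strictly decreasing in θ, so the posterior mode lies at the lower boundary of the support.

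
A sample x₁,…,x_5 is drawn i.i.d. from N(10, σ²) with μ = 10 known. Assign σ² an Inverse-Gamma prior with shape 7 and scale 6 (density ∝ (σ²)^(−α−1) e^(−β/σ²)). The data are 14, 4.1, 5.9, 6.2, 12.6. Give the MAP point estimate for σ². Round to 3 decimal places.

Sum of squared deviations about the known mean: SS = (14−10)² + (4.1−10)² + (5.9−10)² + (6.2−10)² + (12.6−10)² = 88.82.
The Normal likelihood contributes (σ²)^(−n/2) exp(−SS/(2σ²)), so the posterior is Inverse-Gamma(α + n/2, β + SS/2) = Inverse-Gamma(9.5, 50.41).
The mode of Inverse-Gamma(a, b) is b/(a+1) = 50.41/10.5 ≈ 4.801.

σ̂²_MAP = 4.801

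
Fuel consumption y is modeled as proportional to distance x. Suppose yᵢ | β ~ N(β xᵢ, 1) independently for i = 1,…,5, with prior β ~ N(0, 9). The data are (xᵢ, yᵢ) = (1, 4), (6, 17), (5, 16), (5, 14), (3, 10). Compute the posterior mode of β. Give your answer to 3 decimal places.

log p(β | y) = −Σ(yᵢ − βxᵢ)²/(2·1) − β²/(2·9) + const.
Setting the derivative to zero: Σxᵢ(yᵢ − βxᵢ)/1 − β/9 = 0, so β = Σxᵢyᵢ / (Σxᵢ² + σ²/τ²).
Σxᵢyᵢ = 1·4 + 6·17 + 5·16 + 5·14 + 3·10 = 286; Σxᵢ² = 96; σ²/τ² = 1/9.
β̂_MAP = 286 / (96 + 1/9) = 286/(865/9) = 2574/865 ≈ 2.976.

β̂_MAP = 2.976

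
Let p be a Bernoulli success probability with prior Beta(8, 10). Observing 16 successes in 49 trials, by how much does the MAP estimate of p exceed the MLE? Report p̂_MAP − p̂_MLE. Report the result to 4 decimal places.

Posterior is Beta(24, 43); MAP = (24−1)/(67−2) = 23/65 ≈ 0.35385.
MLE ignores the prior: p̂_MLE = k/n = 16/49 ≈ 0.32653.
Difference = 23/65 − 16/49 = 87/3185 ≈ 0.0273.

MAP − MLE = 0.0273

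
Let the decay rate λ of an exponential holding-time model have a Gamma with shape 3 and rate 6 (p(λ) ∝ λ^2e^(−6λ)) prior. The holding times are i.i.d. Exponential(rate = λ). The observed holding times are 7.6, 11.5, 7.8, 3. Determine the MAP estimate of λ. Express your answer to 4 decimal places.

The Exponential(rate=λ) likelihood is ∝ λ^n e^(−λΣtᵢ). Here n = 4 and Σtᵢ = 7.6 + 11.5 + 7.8 + 3 = 29.9.
Posterior ∝ λ^2e^(−6λ) · λ^4e^(−29.9λ) = λ^6e^(−35.9λ), i.e. Gamma(7, 35.9).
Mode = (a−1)/b = 6/35.9 ≈ 0.1671.

λ̂_MAP = 0.1671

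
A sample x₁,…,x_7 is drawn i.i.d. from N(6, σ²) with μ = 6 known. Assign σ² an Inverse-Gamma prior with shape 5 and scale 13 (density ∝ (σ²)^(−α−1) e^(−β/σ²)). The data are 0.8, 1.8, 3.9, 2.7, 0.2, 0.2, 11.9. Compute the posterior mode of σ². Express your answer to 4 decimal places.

Sum of squared deviations about the known mean: SS = (0.8−6)² + (1.8−6)² + (3.9−6)² + (2.7−6)² + (0.2−6)² + (0.2−6)² + (11.9−6)² = 162.07.
The Normal likelihood contributes (σ²)^(−n/2) exp(−SS/(2σ²)), so the posterior is Inverse-Gamma(α + n/2, β + SS/2) = Inverse-Gamma(8.5, 94.035).
The mode of Inverse-Gamma(a, b) is b/(a+1) = 94.035/9.5 ≈ 9.8984.

σ̂²_MAP = 9.8984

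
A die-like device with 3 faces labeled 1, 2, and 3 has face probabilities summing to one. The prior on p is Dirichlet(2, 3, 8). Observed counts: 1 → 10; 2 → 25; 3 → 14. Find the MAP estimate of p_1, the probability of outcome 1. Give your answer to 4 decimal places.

MAP estimate: 0.1864

The posterior is Dirichlet(αᵢ + nᵢ) = Dirichlet(12, 28, 22).
For a Dirichlet(a₁,…,a_K) with all aᵢ > 1, the mode has j-th component (aⱼ − 1)/(Σaᵢ − K).
Here Σaᵢ = 62 and K = 3, so p_1 = (12 − 1)/(62 − 3) = 11/59 ≈ 0.1864.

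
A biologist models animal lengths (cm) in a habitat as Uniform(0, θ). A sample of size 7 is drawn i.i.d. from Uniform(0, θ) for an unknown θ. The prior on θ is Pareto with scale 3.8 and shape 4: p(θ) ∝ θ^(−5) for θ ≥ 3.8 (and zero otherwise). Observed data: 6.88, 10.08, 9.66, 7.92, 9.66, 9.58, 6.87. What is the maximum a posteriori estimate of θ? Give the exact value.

The Uniform(0, θ) likelihood is θ^(−n) for θ ≥ max(xᵢ), zero otherwise. Here max(xᵢ) = 10.08.
Posterior ∝ θ^(−5) · θ^(−7) = θ^(−12) on θ ≥ max(3.8, 10.08) = 10.08.
This density is strictly decreasing in θ, so the posterior mode lies at the lower boundary of the support.

θ̂_MAP = 10.08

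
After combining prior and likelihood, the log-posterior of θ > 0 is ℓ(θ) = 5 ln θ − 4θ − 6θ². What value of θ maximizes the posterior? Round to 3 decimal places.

ℓ'(θ) = 5/θ − 4 − 12θ. Setting this to zero and multiplying by θ: 12θ² + 4θ − 5 = 0.
θ = (−4 + √(4² + 4·12·5)) / (2·12) = (−4 + √256) / 24 = (−4 + 16)/24 = 1/2.
ℓ''(θ) = −5/θ² − 12 < 0, confirming a maximum.

θ̂_MAP = 0.500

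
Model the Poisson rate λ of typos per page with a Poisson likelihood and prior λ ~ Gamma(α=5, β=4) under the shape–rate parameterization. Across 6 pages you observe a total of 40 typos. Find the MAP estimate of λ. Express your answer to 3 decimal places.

Σxᵢ = 40, n = 6.
Posterior ∝ λ^4e^(−4λ) · λ^40e^(−6λ) = λ^44e^(−10λ), i.e. Gamma(shape=45, rate=10).
The mode of a Gamma(a, b) with a ≥ 1 (shape–rate) is (a−1)/b = 44/10 ≈ 4.400.

λ̂_MAP = 4.400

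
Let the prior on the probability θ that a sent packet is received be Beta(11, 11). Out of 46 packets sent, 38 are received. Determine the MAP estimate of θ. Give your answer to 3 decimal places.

Prior: Beta(11, 11).
Data: 38 successes in 46 trials. The binomial likelihood contributes θ^38(1−θ)^8, so the posterior is Beta(11+38, 11+8) = Beta(49, 19).
For Beta(a, b) with a, b > 1 the mode is (a−1)/(a+b−2) = 48/66 ≈ 0.727.

θ̂_MAP = 0.727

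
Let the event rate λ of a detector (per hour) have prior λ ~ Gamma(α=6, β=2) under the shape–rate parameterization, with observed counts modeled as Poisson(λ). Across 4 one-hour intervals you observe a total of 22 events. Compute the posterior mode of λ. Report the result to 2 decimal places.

λ̂_MAP = 4.50

Σxᵢ = 22, n = 4.
Posterior ∝ λ^5e^(−2λ) · λ^22e^(−4λ) = λ^27e^(−6λ), i.e. Gamma(shape=28, rate=6).
The mode of a Gamma(a, b) with a ≥ 1 (shape–rate) is (a−1)/b = 27/6 ≈ 4.50.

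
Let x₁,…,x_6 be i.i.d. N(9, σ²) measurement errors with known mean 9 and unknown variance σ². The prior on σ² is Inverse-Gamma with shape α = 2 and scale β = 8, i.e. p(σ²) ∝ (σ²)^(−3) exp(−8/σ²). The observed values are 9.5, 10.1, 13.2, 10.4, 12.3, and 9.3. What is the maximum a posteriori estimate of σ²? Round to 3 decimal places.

Sum of squared deviations about the known mean: SS = (9.5−9)² + (10.1−9)² + (13.2−9)² + (10.4−9)² + (12.3−9)² + (9.3−9)² = 32.04.
The Normal likelihood contributes (σ²)^(−n/2) exp(−SS/(2σ²)), so the posterior is Inverse-Gamma(α + n/2, β + SS/2) = Inverse-Gamma(5, 24.02).
The mode of Inverse-Gamma(a, b) is b/(a+1) = 24.02/6 ≈ 4.003.

σ̂²_MAP = 4.003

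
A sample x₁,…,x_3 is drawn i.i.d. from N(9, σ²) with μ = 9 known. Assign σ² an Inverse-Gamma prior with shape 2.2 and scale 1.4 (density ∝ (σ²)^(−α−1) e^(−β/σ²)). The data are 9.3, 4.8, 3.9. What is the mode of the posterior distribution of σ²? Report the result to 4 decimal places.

σ̂²_MAP = 4.9511

Sum of squared deviations about the known mean: SS = (9.3−9)² + (4.8−9)² + (3.9−9)² = 43.74.
The Normal likelihood contributes (σ²)^(−n/2) exp(−SS/(2σ²)), so the posterior is Inverse-Gamma(α + n/2, β + SS/2) = Inverse-Gamma(3.7, 23.27).
The mode of Inverse-Gamma(a, b) is b/(a+1) = 23.27/4.7 ≈ 4.9511.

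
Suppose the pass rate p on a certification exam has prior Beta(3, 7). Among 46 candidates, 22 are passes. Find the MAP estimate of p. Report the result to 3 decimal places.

Prior: Beta(3, 7).
Data: 22 successes in 46 trials. The binomial likelihood contributes p^22(1−p)^24, so the posterior is Beta(3+22, 7+24) = Beta(25, 31).
For Beta(a, b) with a, b > 1 the mode is (a−1)/(a+b−2) = 24/54 ≈ 0.444.

p̂_MAP = 0.444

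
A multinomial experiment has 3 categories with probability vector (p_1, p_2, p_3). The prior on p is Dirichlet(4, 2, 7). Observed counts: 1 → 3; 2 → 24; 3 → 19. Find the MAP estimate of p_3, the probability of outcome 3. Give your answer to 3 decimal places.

MAP estimate: 0.446

The posterior is Dirichlet(αᵢ + nᵢ) = Dirichlet(7, 26, 26).
For a Dirichlet(a₁,…,a_K) with all aᵢ > 1, the mode has j-th component (aⱼ − 1)/(Σaᵢ − K).
Here Σaᵢ = 59 and K = 3, so p_3 = (26 − 1)/(59 − 3) = 25/56 ≈ 0.446.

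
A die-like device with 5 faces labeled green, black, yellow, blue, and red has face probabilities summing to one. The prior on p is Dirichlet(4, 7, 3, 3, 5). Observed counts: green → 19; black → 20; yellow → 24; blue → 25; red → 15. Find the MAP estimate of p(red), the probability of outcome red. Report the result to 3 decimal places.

MAP estimate of p(red) = 0.158

The posterior is Dirichlet(αᵢ + nᵢ) = Dirichlet(23, 27, 27, 28, 20).
For a Dirichlet(a₁,…,a_K) with all aᵢ > 1, the mode has j-th component (aⱼ − 1)/(Σaᵢ − K).
Here Σaᵢ = 125 and K = 5, so p(red) = (20 − 1)/(125 − 5) = 19/120 ≈ 0.158.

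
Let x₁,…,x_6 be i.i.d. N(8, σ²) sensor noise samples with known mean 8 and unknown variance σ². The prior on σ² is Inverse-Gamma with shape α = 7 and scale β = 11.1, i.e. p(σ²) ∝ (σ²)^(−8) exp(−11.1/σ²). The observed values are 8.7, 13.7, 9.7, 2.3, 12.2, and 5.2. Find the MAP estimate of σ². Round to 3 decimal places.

σ̂²_MAP = 5.275

Sum of squared deviations about the known mean: SS = (8.7−8)² + (13.7−8)² + (9.7−8)² + (2.3−8)² + (12.2−8)² + (5.2−8)² = 93.84.
The Normal likelihood contributes (σ²)^(−n/2) exp(−SS/(2σ²)), so the posterior is Inverse-Gamma(α + n/2, β + SS/2) = Inverse-Gamma(10, 58.02).
The mode of Inverse-Gamma(a, b) is b/(a+1) = 58.02/11 ≈ 5.275.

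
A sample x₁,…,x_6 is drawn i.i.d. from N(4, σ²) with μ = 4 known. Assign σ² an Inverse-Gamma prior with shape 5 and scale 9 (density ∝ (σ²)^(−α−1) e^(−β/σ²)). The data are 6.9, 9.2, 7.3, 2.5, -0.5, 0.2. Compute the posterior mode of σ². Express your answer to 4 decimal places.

Sum of squared deviations about the known mean: SS = (6.9−4)² + (9.2−4)² + (7.3−4)² + (2.5−4)² + (-0.5−4)² + (0.2−4)² = 83.28.
The Normal likelihood contributes (σ²)^(−n/2) exp(−SS/(2σ²)), so the posterior is Inverse-Gamma(α + n/2, β + SS/2) = Inverse-Gamma(8, 50.64).
The mode of Inverse-Gamma(a, b) is b/(a+1) = 50.64/9 ≈ 5.6267.

σ̂²_MAP = 5.6267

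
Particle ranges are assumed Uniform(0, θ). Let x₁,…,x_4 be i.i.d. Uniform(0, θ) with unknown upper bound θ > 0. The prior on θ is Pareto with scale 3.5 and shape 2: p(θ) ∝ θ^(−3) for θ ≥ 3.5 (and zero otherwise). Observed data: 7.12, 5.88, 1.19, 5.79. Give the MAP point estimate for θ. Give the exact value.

The Uniform(0, θ) likelihood is θ^(−n) for θ ≥ max(xᵢ), zero otherwise. Here max(xᵢ) = 7.12.
Posterior ∝ θ^(−3) · θ^(−4) = θ^(−7) on θ ≥ max(3.5, 7.12) = 7.12.
This density is strictly decreasing in θ, so the posterior mode lies at the lower boundary of the support.

θ̂_MAP = 7.12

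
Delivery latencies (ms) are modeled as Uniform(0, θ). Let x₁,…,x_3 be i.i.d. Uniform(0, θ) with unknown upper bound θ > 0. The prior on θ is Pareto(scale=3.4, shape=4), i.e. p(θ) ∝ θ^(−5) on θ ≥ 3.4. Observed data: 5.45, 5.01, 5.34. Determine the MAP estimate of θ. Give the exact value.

θ̂_MAP = 5.45

The Uniform(0, θ) likelihood is θ^(−n) for θ ≥ max(xᵢ), zero otherwise. Here max(xᵢ) = 5.45.
Posterior ∝ θ^(−5) · θ^(−3) = θ^(−8) on θ ≥ max(3.4, 5.45) = 5.45.
This density is strictly decreasing in θ, so the posterior mode lies at the lower boundary of the support.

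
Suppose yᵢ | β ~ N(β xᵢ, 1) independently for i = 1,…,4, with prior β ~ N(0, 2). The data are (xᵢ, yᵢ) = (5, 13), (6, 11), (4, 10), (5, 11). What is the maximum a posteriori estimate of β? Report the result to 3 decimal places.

β̂_MAP = 2.205

log p(β | y) = −Σ(yᵢ − βxᵢ)²/(2·1) − β²/(2·2) + const.
Setting the derivative to zero: Σxᵢ(yᵢ − βxᵢ)/1 − β/2 = 0, so β = Σxᵢyᵢ / (Σxᵢ² + σ²/τ²).
Σxᵢyᵢ = 5·13 + 6·11 + 4·10 + 5·11 = 226; Σxᵢ² = 102; σ²/τ² = 0.5.
β̂_MAP = 226 / (102 + 0.5) = 226/102.5 ≈ 2.205.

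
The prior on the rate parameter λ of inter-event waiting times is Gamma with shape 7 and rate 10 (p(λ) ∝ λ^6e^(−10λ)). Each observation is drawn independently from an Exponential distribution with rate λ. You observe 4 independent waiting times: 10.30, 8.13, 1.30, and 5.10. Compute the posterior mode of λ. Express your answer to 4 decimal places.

The Exponential(rate=λ) likelihood is ∝ λ^n e^(−λΣtᵢ). Here n = 4 and Σtᵢ = 10.30 + 8.13 + 1.30 + 5.10 = 24.83.
Posterior ∝ λ^6e^(−10λ) · λ^4e^(−24.83λ) = λ^10e^(−34.83λ), i.e. Gamma(11, 34.83).
Mode = (a−1)/b = 10/34.83 ≈ 0.2871.

λ̂_MAP = 0.2871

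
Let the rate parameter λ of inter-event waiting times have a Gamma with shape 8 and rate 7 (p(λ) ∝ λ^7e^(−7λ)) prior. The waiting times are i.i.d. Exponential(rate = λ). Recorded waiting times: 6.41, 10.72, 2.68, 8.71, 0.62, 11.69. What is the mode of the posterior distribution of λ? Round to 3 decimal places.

λ̂_MAP = 0.272

The Exponential(rate=λ) likelihood is ∝ λ^n e^(−λΣtᵢ). Here n = 6 and Σtᵢ = 6.41 + 10.72 + 2.68 + 8.71 + 0.62 + 11.69 = 40.83.
Posterior ∝ λ^7e^(−7λ) · λ^6e^(−40.83λ) = λ^13e^(−47.83λ), i.e. Gamma(14, 47.83).
Mode = (a−1)/b = 13/47.83 ≈ 0.272.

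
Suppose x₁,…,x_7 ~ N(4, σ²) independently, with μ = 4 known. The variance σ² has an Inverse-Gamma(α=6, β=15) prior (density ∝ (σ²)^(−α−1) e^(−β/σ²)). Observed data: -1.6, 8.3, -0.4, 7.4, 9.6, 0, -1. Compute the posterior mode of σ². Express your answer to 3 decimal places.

σ̂²_MAP = 8.720

Sum of squared deviations about the known mean: SS = (-1.6−4)² + (8.3−4)² + (-0.4−4)² + (7.4−4)² + (9.6−4)² + (0−4)² + (-1−4)² = 153.13.
The Normal likelihood contributes (σ²)^(−n/2) exp(−SS/(2σ²)), so the posterior is Inverse-Gamma(α + n/2, β + SS/2) = Inverse-Gamma(9.5, 91.565).
The mode of Inverse-Gamma(a, b) is b/(a+1) = 91.565/10.5 ≈ 8.720.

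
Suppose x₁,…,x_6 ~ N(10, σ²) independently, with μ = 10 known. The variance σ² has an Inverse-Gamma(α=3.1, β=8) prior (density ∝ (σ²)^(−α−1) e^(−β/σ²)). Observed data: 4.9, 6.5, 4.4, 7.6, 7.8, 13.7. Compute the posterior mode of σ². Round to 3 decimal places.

Sum of squared deviations about the known mean: SS = (4.9−10)² + (6.5−10)² + (4.4−10)² + (7.6−10)² + (7.8−10)² + (13.7−10)² = 93.91.
The Normal likelihood contributes (σ²)^(−n/2) exp(−SS/(2σ²)), so the posterior is Inverse-Gamma(α + n/2, β + SS/2) = Inverse-Gamma(6.1, 54.955).
The mode of Inverse-Gamma(a, b) is b/(a+1) = 54.955/7.1 ≈ 7.740.

σ̂²_MAP = 7.740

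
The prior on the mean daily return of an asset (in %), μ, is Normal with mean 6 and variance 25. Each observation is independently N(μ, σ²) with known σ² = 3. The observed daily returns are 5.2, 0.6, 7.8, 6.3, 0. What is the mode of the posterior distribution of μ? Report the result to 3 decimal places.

n = 5; x̄ = (5.2 + 0.6 + 7.8 + 6.3 + 0)/5 = 19.9/5 = 3.98.
For a Normal prior and Normal likelihood with known variance, the posterior is Normal; its mode equals its mean, the precision-weighted average.
Prior precision 1/σ₀² = 1/25 = 0.04; data precision n/σ² = 5/3.
μ̂ = (0.04·6 + (5/3)·3.98) / (0.04 + 5/3) = (1031/150)/(128/75) = 4.02734375 ≈ 4.027.

μ̂_MAP = 4.027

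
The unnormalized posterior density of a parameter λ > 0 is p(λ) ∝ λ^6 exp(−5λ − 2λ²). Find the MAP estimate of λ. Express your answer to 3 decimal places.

λ̂_MAP = 0.750

ℓ'(λ) = 6/λ − 5 − 4λ. Setting this to zero and multiplying by λ: 4λ² + 5λ − 6 = 0.
λ = (−5 + √(5² + 4·4·6)) / (2·4) = (−5 + √121) / 8 = (−5 + 11)/8 = 3/4.
ℓ''(λ) = −6/λ² − 4 < 0, confirming a maximum.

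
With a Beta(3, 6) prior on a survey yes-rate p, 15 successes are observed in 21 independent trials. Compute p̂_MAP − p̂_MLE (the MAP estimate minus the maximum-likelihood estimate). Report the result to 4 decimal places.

MAP − MLE = -0.1071

Posterior is Beta(18, 12); MAP = (18−1)/(30−2) = 17/28 ≈ 0.60714.
MLE ignores the prior: p̂_MLE = k/n = 15/21 ≈ 0.71429.
Difference = 17/28 − 15/21 = -3/28 ≈ -0.1071.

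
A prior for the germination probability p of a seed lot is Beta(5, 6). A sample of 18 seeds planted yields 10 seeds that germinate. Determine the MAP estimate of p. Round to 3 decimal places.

p̂_MAP = 0.519

Prior: Beta(5, 6).
Data: 10 successes in 18 trials. The binomial likelihood contributes p^10(1−p)^8, so the posterior is Beta(5+10, 6+8) = Beta(15, 14).
For Beta(a, b) with a, b > 1 the mode is (a−1)/(a+b−2) = 14/27 ≈ 0.519.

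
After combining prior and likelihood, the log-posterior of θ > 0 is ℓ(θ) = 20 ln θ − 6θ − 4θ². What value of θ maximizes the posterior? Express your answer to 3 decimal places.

ℓ'(θ) = 20/θ − 6 − 8θ. Setting this to zero and multiplying by θ: 8θ² + 6θ − 20 = 0.
θ = (−6 + √(6² + 4·8·20)) / (2·8) = (−6 + √676) / 16 = (−6 + 26)/16 = 5/4.
ℓ''(θ) = −20/θ² − 8 < 0, confirming a maximum.

θ̂_MAP = 1.250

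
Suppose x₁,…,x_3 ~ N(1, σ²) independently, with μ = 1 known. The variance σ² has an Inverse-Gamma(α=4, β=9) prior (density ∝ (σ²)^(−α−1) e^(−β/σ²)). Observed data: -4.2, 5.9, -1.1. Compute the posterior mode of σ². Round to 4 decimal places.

σ̂²_MAP = 5.6508

Sum of squared deviations about the known mean: SS = (-4.2−1)² + (5.9−1)² + (-1.1−1)² = 55.46.
The Normal likelihood contributes (σ²)^(−n/2) exp(−SS/(2σ²)), so the posterior is Inverse-Gamma(α + n/2, β + SS/2) = Inverse-Gamma(5.5, 36.73).
The mode of Inverse-Gamma(a, b) is b/(a+1) = 36.73/6.5 ≈ 5.6508.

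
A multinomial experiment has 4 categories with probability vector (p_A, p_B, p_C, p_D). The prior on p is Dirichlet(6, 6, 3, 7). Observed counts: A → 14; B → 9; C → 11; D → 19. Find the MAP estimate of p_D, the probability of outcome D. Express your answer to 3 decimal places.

The posterior is Dirichlet(αᵢ + nᵢ) = Dirichlet(20, 15, 14, 26).
For a Dirichlet(a₁,…,a_K) with all aᵢ > 1, the mode has j-th component (aⱼ − 1)/(Σaᵢ − K).
Here Σaᵢ = 75 and K = 4, so p_D = (26 − 1)/(75 − 4) = 25/71 ≈ 0.352.

MAP estimate of p_D = 0.352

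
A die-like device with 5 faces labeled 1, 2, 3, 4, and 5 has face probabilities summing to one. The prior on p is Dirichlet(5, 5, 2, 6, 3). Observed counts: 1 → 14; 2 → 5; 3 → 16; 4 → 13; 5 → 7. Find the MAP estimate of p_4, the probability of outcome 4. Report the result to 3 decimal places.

The posterior is Dirichlet(αᵢ + nᵢ) = Dirichlet(19, 10, 18, 19, 10).
For a Dirichlet(a₁,…,a_K) with all aᵢ > 1, the mode has j-th component (aⱼ − 1)/(Σaᵢ − K).
Here Σaᵢ = 76 and K = 5, so p_4 = (19 − 1)/(76 − 5) = 18/71 ≈ 0.254.

MAP estimate: 0.254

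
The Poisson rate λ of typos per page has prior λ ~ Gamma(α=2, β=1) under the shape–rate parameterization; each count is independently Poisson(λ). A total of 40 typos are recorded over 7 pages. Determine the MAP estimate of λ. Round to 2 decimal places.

Σxᵢ = 40, n = 7.
Posterior ∝ λe^(−1λ) · λ^40e^(−7λ) = λ^41e^(−8λ), i.e. Gamma(shape=42, rate=8).
The mode of a Gamma(a, b) with a ≥ 1 (shape–rate) is (a−1)/b = 41/8 ≈ 5.13.

λ̂_MAP = 5.13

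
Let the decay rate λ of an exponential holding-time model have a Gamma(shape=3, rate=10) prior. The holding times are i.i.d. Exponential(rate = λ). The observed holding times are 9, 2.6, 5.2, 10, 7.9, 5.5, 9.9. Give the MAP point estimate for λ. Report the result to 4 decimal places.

The Exponential(rate=λ) likelihood is ∝ λ^n e^(−λΣtᵢ). Here n = 7 and Σtᵢ = 9 + 2.6 + 5.2 + 10 + 7.9 + 5.5 + 9.9 = 50.1.
Posterior ∝ λ^2e^(−10λ) · λ^7e^(−50.1λ) = λ^9e^(−60.1λ), i.e. Gamma(10, 60.1).
Mode = (a−1)/b = 9/60.1 ≈ 0.1498.

λ̂_MAP = 0.1498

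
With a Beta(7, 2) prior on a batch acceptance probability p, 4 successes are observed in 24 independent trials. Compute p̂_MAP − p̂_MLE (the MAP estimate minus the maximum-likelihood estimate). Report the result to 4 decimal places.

MAP − MLE = 0.1559

Posterior is Beta(11, 22); MAP = (11−1)/(33−2) = 10/31 ≈ 0.32258.
MLE ignores the prior: p̂_MLE = k/n = 4/24 ≈ 0.16667.
Difference = 10/31 − 4/24 = 29/186 ≈ 0.1559.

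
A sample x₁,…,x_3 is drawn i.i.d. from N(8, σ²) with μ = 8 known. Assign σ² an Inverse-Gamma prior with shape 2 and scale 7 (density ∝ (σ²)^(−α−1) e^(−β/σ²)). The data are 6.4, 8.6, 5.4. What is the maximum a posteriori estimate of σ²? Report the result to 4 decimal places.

Sum of squared deviations about the known mean: SS = (6.4−8)² + (8.6−8)² + (5.4−8)² = 9.68.
The Normal likelihood contributes (σ²)^(−n/2) exp(−SS/(2σ²)), so the posterior is Inverse-Gamma(α + n/2, β + SS/2) = Inverse-Gamma(3.5, 11.84).
The mode of Inverse-Gamma(a, b) is b/(a+1) = 11.84/4.5 ≈ 2.6311.

σ̂²_MAP = 2.6311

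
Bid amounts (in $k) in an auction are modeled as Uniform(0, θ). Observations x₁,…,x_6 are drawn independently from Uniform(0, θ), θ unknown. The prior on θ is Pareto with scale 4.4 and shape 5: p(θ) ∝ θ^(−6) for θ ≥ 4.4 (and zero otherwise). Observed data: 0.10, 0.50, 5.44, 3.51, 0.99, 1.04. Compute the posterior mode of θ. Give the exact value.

The Uniform(0, θ) likelihood is θ^(−n) for θ ≥ max(xᵢ), zero otherwise. Here max(xᵢ) = 5.44.
Posterior ∝ θ^(−6) · θ^(−6) = θ^(−12) on θ ≥ max(4.4, 5.44) = 5.44.
This density is strictly decreasing in θ, so the posterior mode lies at the lower boundary of the support.

θ̂_MAP = 5.44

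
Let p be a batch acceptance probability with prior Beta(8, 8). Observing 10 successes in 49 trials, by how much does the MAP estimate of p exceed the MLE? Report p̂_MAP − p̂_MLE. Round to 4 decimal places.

Posterior is Beta(18, 47); MAP = (18−1)/(65−2) = 17/63 ≈ 0.26984.
MLE ignores the prior: p̂_MLE = k/n = 10/49 ≈ 0.20408.
Difference = 17/63 − 10/49 = 29/441 ≈ 0.0658.

MAP − MLE = 0.0658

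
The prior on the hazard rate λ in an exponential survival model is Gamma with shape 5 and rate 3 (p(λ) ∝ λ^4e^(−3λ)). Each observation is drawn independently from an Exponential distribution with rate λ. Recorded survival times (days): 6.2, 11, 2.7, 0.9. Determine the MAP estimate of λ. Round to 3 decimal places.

λ̂_MAP = 0.336

The Exponential(rate=λ) likelihood is ∝ λ^n e^(−λΣtᵢ). Here n = 4 and Σtᵢ = 6.2 + 11 + 2.7 + 0.9 = 20.8.
Posterior ∝ λ^4e^(−3λ) · λ^4e^(−20.8λ) = λ^8e^(−23.8λ), i.e. Gamma(9, 23.8).
Mode = (a−1)/b = 8/23.8 ≈ 0.336.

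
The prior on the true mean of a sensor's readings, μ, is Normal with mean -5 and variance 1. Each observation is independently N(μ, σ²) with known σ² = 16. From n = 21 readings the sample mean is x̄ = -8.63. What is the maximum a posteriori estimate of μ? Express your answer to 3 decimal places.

μ̂_MAP = -7.060

n = 21, x̄ = -8.63.
For a Normal prior and Normal likelihood with known variance, the posterior is Normal; its mode equals its mean, the precision-weighted average.
Prior precision 1/σ₀² = 1/1 = 1; data precision n/σ² = 21/16 = 1.3125.
μ̂ = (1·(-5) + 1.3125·(-8.63)) / (1 + 1.3125) = (-16.326875)/2.3125 = -26123/3700 ≈ -7.060.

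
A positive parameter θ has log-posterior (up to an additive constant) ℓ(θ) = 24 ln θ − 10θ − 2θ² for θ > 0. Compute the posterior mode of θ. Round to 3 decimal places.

θ̂_MAP = 1.500

ℓ'(θ) = 24/θ − 10 − 4θ. Setting this to zero and multiplying by θ: 4θ² + 10θ − 24 = 0.
θ = (−10 + √(10² + 4·4·24)) / (2·4) = (−10 + √484) / 8 = (−10 + 22)/8 = 3/2.
ℓ''(θ) = −24/θ² − 4 < 0, confirming a maximum.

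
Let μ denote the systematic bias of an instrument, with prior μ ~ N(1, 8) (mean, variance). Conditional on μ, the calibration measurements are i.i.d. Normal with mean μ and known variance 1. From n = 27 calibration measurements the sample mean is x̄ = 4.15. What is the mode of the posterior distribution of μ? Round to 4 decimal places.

n = 27, x̄ = 4.15.
For a Normal prior and Normal likelihood with known variance, the posterior is Normal; its mode equals its mean, the precision-weighted average.
Prior precision 1/σ₀² = 1/8 = 0.125; data precision n/σ² = 27/1 = 27.
μ̂ = (0.125·1 + 27·4.15) / (0.125 + 27) = 112.175/27.125 = 641/155 ≈ 4.1355.

μ̂_MAP = 4.1355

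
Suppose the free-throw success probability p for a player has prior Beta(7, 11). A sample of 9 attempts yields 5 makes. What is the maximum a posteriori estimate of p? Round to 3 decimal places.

Prior: Beta(7, 11).
Data: 5 successes in 9 trials. The binomial likelihood contributes p^5(1−p)^4, so the posterior is Beta(7+5, 11+4) = Beta(12, 15).
For Beta(a, b) with a, b > 1 the mode is (a−1)/(a+b−2) = 11/25 ≈ 0.440.

p̂_MAP = 0.440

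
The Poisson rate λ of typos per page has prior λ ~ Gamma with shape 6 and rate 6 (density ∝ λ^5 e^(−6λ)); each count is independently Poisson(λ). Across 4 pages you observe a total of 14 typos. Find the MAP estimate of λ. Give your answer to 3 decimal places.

Σxᵢ = 14, n = 4.
Posterior ∝ λ^5e^(−6λ) · λ^14e^(−4λ) = λ^19e^(−10λ), i.e. Gamma(shape=20, rate=10).
The mode of a Gamma(a, b) with a ≥ 1 (shape–rate) is (a−1)/b = 19/10 ≈ 1.900.

λ̂_MAP = 1.900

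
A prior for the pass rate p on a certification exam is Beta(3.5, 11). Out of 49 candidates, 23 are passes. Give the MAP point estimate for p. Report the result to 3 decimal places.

Prior: Beta(3.5, 11).
Data: 23 successes in 49 trials. The binomial likelihood contributes p^23(1−p)^26, so the posterior is Beta(3.5+23, 11+26) = Beta(26.5, 37).
For Beta(a, b) with a, b > 1 the mode is (a−1)/(a+b−2) = 25.5/61.5 ≈ 0.415.

p̂_MAP = 0.415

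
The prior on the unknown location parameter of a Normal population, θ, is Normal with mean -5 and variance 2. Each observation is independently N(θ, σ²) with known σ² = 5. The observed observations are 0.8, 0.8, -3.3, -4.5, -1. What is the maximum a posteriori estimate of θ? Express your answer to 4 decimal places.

θ̂_MAP = -2.6267

n = 5; x̄ = (0.8 + 0.8 + (-3.3) + (-4.5) + (-1))/5 = -7.2/5 = -1.44.
For a Normal prior and Normal likelihood with known variance, the posterior is Normal; its mode equals its mean, the precision-weighted average.
Prior precision 1/σ₀² = 1/2 = 0.5; data precision n/σ² = 5/5 = 1.
θ̂ = (0.5·(-5) + 1·(-1.44)) / (0.5 + 1) = (-3.94)/1.5 = -197/75 ≈ -2.6267.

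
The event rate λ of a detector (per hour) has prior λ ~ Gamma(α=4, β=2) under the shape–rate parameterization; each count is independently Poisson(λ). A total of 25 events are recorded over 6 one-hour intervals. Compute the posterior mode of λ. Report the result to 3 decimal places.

Σxᵢ = 25, n = 6.
Posterior ∝ λ^3e^(−2λ) · λ^25e^(−6λ) = λ^28e^(−8λ), i.e. Gamma(shape=29, rate=8).
The mode of a Gamma(a, b) with a ≥ 1 (shape–rate) is (a−1)/b = 28/8 ≈ 3.500.

λ̂_MAP = 3.500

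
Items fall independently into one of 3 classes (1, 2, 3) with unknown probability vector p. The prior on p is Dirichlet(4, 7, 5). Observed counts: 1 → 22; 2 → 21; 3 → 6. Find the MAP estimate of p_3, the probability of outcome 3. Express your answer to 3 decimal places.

The posterior is Dirichlet(αᵢ + nᵢ) = Dirichlet(26, 28, 11).
For a Dirichlet(a₁,…,a_K) with all aᵢ > 1, the mode has j-th component (aⱼ − 1)/(Σaᵢ − K).
Here Σaᵢ = 65 and K = 3, so p_3 = (11 − 1)/(65 − 3) = 10/62 ≈ 0.161.

MAP estimate: 0.161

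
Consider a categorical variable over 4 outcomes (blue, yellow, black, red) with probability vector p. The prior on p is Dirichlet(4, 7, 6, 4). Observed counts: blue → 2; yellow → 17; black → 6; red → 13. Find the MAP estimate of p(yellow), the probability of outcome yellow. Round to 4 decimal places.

MAP estimate of p(yellow) = 0.4182

The posterior is Dirichlet(αᵢ + nᵢ) = Dirichlet(6, 24, 12, 17).
For a Dirichlet(a₁,…,a_K) with all aᵢ > 1, the mode has j-th component (aⱼ − 1)/(Σaᵢ − K).
Here Σaᵢ = 59 and K = 4, so p(yellow) = (24 − 1)/(59 − 4) = 23/55 ≈ 0.4182.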